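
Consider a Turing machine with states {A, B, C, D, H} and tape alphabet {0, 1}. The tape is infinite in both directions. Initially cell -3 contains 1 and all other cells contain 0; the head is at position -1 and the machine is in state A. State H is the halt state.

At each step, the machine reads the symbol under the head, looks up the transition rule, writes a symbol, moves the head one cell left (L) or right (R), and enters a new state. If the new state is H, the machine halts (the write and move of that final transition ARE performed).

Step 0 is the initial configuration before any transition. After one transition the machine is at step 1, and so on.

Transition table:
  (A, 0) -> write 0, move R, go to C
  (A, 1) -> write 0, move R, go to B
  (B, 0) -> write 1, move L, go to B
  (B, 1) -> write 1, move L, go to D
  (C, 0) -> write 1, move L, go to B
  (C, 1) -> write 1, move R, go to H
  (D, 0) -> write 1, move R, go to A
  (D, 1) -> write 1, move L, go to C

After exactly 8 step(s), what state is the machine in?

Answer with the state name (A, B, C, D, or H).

Step 1: in state A at pos -1, read 0 -> (A,0)->write 0,move R,goto C. Now: state=C, head=0, tape[-4..1]=010000 (head:     ^)
Step 2: in state C at pos 0, read 0 -> (C,0)->write 1,move L,goto B. Now: state=B, head=-1, tape[-4..1]=010010 (head:    ^)
Step 3: in state B at pos -1, read 0 -> (B,0)->write 1,move L,goto B. Now: state=B, head=-2, tape[-4..1]=010110 (head:   ^)
Step 4: in state B at pos -2, read 0 -> (B,0)->write 1,move L,goto B. Now: state=B, head=-3, tape[-4..1]=011110 (head:  ^)
Step 5: in state B at pos -3, read 1 -> (B,1)->write 1,move L,goto D. Now: state=D, head=-4, tape[-5..1]=0011110 (head:  ^)
Step 6: in state D at pos -4, read 0 -> (D,0)->write 1,move R,goto A. Now: state=A, head=-3, tape[-5..1]=0111110 (head:   ^)
Step 7: in state A at pos -3, read 1 -> (A,1)->write 0,move R,goto B. Now: state=B, head=-2, tape[-5..1]=0101110 (head:    ^)
Step 8: in state B at pos -2, read 1 -> (B,1)->write 1,move L,goto D. Now: state=D, head=-3, tape[-5..1]=0101110 (head:   ^)

Answer: D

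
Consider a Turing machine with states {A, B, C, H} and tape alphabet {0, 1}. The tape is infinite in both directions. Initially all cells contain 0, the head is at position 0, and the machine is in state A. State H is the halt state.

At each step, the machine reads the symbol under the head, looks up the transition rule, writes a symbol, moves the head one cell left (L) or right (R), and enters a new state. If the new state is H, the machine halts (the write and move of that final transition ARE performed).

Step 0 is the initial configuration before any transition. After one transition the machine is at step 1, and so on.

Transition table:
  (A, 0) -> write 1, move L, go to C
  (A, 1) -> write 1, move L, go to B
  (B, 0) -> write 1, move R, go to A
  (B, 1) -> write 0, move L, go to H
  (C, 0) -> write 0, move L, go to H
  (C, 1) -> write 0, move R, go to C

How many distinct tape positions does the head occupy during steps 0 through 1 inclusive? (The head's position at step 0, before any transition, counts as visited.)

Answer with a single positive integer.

Answer: 2

Derivation:
Step 1: in state A at pos 0, read 0 -> (A,0)->write 1,move L,goto C. Now: state=C, head=-1, tape[-2..1]=0010 (head:  ^)
Head positions at steps 0..1: starting at 0, distinct positions visited = {-1, 0} -> 2 position(s)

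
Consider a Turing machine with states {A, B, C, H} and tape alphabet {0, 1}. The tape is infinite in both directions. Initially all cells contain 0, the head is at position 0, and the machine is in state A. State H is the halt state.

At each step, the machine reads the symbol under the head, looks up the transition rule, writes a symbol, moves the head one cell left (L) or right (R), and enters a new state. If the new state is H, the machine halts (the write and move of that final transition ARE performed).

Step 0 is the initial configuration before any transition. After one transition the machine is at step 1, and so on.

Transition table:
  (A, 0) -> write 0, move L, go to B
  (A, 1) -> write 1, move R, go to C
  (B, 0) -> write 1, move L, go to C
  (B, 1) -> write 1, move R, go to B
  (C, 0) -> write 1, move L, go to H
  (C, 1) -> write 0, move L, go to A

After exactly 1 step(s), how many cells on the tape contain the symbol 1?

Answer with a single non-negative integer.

Step 1: in state A at pos 0, read 0 -> (A,0)->write 0,move L,goto B. Now: state=B, head=-1, tape[-2..1]=0000 (head:  ^)
No cell contains 1 after step 1 -> 0 cell(s)

Answer: 0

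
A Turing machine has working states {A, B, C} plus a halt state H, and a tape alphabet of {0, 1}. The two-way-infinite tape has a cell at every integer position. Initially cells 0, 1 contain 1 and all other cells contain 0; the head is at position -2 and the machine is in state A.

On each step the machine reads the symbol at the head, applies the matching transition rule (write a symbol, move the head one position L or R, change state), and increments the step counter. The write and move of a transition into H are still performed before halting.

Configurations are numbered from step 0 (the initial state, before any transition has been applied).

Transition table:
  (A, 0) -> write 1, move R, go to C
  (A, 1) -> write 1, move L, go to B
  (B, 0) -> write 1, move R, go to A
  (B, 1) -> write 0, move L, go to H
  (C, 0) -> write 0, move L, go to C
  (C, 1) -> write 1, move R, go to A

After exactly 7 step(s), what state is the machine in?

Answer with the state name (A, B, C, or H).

Answer: H

Derivation:
Step 1: in state A at pos -2, read 0 -> (A,0)->write 1,move R,goto C. Now: state=C, head=-1, tape[-3..2]=010110 (head:   ^)
Step 2: in state C at pos -1, read 0 -> (C,0)->write 0,move L,goto C. Now: state=C, head=-2, tape[-3..2]=010110 (head:  ^)
Step 3: in state C at pos -2, read 1 -> (C,1)->write 1,move R,goto A. Now: state=A, head=-1, tape[-3..2]=010110 (head:   ^)
Step 4: in state A at pos -1, read 0 -> (A,0)->write 1,move R,goto C. Now: state=C, head=0, tape[-3..2]=011110 (head:    ^)
Step 5: in state C at pos 0, read 1 -> (C,1)->write 1,move R,goto A. Now: state=A, head=1, tape[-3..2]=011110 (head:     ^)
Step 6: in state A at pos 1, read 1 -> (A,1)->write 1,move L,goto B. Now: state=B, head=0, tape[-3..2]=011110 (head:    ^)
Step 7: in state B at pos 0, read 1 -> (B,1)->write 0,move L,goto H. Now: state=H, head=-1, tape[-3..2]=011010 (head:   ^)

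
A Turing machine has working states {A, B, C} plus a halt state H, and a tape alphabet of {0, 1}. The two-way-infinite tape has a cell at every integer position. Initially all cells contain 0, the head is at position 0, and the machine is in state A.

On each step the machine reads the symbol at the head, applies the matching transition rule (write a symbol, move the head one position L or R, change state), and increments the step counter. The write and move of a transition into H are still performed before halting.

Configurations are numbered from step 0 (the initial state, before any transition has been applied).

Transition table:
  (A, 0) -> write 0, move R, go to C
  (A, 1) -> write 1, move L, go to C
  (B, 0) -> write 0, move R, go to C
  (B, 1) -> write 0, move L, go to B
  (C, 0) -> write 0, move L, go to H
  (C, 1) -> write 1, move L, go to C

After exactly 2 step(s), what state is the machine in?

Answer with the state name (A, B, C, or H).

Step 1: in state A at pos 0, read 0 -> (A,0)->write 0,move R,goto C. Now: state=C, head=1, tape[-1..2]=0000 (head:   ^)
Step 2: in state C at pos 1, read 0 -> (C,0)->write 0,move L,goto H. Now: state=H, head=0, tape[-1..2]=0000 (head:  ^)

Answer: H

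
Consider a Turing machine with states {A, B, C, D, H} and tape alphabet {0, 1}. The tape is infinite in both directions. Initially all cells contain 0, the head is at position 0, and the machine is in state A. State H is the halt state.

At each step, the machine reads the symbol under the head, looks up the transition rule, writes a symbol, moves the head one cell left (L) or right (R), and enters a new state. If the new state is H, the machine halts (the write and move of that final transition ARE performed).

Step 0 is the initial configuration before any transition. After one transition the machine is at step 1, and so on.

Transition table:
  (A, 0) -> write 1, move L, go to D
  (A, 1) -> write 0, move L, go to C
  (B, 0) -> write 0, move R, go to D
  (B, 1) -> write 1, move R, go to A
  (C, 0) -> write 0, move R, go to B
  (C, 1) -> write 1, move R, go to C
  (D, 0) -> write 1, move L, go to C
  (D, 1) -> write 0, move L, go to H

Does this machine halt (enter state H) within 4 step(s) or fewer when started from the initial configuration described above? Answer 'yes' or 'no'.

Step 1: in state A at pos 0, read 0 -> (A,0)->write 1,move L,goto D. Now: state=D, head=-1, tape[-2..1]=0010 (head:  ^)
Step 2: in state D at pos -1, read 0 -> (D,0)->write 1,move L,goto C. Now: state=C, head=-2, tape[-3..1]=00110 (head:  ^)
Step 3: in state C at pos -2, read 0 -> (C,0)->write 0,move R,goto B. Now: state=B, head=-1, tape[-3..1]=00110 (head:   ^)
Step 4: in state B at pos -1, read 1 -> (B,1)->write 1,move R,goto A. Now: state=A, head=0, tape[-3..1]=00110 (head:    ^)
After 4 step(s): state = A (not H) -> not halted within 4 -> no

Answer: no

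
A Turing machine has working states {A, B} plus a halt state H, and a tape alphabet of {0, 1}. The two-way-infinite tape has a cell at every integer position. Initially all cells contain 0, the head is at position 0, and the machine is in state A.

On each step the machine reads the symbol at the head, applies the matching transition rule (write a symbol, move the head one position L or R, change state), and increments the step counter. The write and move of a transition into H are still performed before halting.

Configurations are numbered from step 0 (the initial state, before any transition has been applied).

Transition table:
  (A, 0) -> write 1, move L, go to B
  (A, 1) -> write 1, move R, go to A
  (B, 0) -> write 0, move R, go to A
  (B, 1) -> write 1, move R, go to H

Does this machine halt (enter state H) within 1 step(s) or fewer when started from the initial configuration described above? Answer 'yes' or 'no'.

Answer: no

Derivation:
Step 1: in state A at pos 0, read 0 -> (A,0)->write 1,move L,goto B. Now: state=B, head=-1, tape[-2..1]=0010 (head:  ^)
After 1 step(s): state = B (not H) -> not halted within 1 -> no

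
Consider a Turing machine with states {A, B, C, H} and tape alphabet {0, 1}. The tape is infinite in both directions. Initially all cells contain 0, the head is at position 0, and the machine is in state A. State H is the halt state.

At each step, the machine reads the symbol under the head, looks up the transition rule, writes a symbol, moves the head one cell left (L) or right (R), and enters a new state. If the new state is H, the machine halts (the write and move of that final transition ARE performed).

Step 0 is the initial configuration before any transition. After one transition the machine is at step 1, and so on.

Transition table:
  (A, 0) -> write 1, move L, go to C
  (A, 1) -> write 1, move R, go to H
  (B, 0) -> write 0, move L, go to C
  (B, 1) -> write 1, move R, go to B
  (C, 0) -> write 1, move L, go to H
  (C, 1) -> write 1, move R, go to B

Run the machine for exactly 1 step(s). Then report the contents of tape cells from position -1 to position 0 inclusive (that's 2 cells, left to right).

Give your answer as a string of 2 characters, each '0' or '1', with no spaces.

Answer: 01

Derivation:
Step 1: in state A at pos 0, read 0 -> (A,0)->write 1,move L,goto C. Now: state=C, head=-1, tape[-2..1]=0010 (head:  ^)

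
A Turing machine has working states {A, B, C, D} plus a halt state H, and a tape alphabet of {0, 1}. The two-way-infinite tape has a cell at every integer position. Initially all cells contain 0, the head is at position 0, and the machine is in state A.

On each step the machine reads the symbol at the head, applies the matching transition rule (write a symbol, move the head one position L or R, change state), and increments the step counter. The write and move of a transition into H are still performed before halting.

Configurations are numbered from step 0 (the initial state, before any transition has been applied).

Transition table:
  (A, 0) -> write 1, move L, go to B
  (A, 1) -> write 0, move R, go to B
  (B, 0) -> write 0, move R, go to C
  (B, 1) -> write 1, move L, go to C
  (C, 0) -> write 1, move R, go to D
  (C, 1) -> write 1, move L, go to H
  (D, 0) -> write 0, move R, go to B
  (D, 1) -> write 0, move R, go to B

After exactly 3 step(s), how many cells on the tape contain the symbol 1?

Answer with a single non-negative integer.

Step 1: in state A at pos 0, read 0 -> (A,0)->write 1,move L,goto B. Now: state=B, head=-1, tape[-2..1]=0010 (head:  ^)
Step 2: in state B at pos -1, read 0 -> (B,0)->write 0,move R,goto C. Now: state=C, head=0, tape[-2..1]=0010 (head:   ^)
Step 3: in state C at pos 0, read 1 -> (C,1)->write 1,move L,goto H. Now: state=H, head=-1, tape[-2..1]=0010 (head:  ^)
Cells containing 1 after step 3: {0} -> 1 cell(s)

Answer: 1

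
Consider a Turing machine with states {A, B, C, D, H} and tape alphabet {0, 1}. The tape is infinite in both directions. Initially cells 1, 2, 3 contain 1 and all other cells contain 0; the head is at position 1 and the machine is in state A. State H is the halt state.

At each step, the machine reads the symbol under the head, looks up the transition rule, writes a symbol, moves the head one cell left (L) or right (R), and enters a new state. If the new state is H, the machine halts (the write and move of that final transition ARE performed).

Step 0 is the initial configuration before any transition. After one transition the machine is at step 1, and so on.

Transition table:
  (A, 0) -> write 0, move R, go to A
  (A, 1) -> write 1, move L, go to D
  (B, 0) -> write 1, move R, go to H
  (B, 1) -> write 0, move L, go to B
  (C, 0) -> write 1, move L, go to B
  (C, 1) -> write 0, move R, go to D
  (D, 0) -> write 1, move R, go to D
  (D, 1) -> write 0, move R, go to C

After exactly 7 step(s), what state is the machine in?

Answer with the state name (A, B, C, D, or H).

Step 1: in state A at pos 1, read 1 -> (A,1)->write 1,move L,goto D. Now: state=D, head=0, tape[-1..4]=001110 (head:  ^)
Step 2: in state D at pos 0, read 0 -> (D,0)->write 1,move R,goto D. Now: state=D, head=1, tape[-1..4]=011110 (head:   ^)
Step 3: in state D at pos 1, read 1 -> (D,1)->write 0,move R,goto C. Now: state=C, head=2, tape[-1..4]=010110 (head:    ^)
Step 4: in state C at pos 2, read 1 -> (C,1)->write 0,move R,goto D. Now: state=D, head=3, tape[-1..4]=010010 (head:     ^)
Step 5: in state D at pos 3, read 1 -> (D,1)->write 0,move R,goto C. Now: state=C, head=4, tape[-1..5]=0100000 (head:      ^)
Step 6: in state C at pos 4, read 0 -> (C,0)->write 1,move L,goto B. Now: state=B, head=3, tape[-1..5]=0100010 (head:     ^)
Step 7: in state B at pos 3, read 0 -> (B,0)->write 1,move R,goto H. Now: state=H, head=4, tape[-1..5]=0100110 (head:      ^)

Answer: H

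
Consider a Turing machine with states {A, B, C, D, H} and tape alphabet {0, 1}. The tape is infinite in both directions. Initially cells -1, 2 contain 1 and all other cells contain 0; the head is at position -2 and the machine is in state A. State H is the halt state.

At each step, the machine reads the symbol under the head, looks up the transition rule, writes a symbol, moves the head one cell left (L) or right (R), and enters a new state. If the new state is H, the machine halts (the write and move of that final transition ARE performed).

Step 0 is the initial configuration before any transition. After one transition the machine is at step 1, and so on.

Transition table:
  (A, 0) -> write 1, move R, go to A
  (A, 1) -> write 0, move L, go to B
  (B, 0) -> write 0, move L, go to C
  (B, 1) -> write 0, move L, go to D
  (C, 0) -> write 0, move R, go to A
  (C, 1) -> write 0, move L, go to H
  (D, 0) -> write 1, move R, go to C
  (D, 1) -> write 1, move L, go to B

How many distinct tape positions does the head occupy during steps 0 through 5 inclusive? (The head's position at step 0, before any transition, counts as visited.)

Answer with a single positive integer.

Answer: 3

Derivation:
Step 1: in state A at pos -2, read 0 -> (A,0)->write 1,move R,goto A. Now: state=A, head=-1, tape[-3..3]=0110010 (head:   ^)
Step 2: in state A at pos -1, read 1 -> (A,1)->write 0,move L,goto B. Now: state=B, head=-2, tape[-3..3]=0100010 (head:  ^)
Step 3: in state B at pos -2, read 1 -> (B,1)->write 0,move L,goto D. Now: state=D, head=-3, tape[-4..3]=00000010 (head:  ^)
Step 4: in state D at pos -3, read 0 -> (D,0)->write 1,move R,goto C. Now: state=C, head=-2, tape[-4..3]=01000010 (head:   ^)
Step 5: in state C at pos -2, read 0 -> (C,0)->write 0,move R,goto A. Now: state=A, head=-1, tape[-4..3]=01000010 (head:    ^)
Head positions at steps 0..5: starting at -2, distinct positions visited = {-3, -2, -1} -> 3 position(s)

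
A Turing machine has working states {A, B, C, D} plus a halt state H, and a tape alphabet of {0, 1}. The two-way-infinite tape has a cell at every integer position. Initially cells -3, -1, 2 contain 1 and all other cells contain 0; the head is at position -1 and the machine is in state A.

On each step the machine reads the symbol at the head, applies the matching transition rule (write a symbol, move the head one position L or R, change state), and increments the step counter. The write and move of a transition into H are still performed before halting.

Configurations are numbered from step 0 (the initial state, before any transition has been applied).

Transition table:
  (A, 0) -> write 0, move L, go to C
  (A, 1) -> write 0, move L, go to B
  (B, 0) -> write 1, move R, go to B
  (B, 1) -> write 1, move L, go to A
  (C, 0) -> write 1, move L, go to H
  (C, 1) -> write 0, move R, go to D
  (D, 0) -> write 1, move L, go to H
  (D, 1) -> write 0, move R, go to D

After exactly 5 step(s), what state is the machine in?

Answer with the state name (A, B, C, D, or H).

Step 1: in state A at pos -1, read 1 -> (A,1)->write 0,move L,goto B. Now: state=B, head=-2, tape[-4..3]=01000010 (head:   ^)
Step 2: in state B at pos -2, read 0 -> (B,0)->write 1,move R,goto B. Now: state=B, head=-1, tape[-4..3]=01100010 (head:    ^)
Step 3: in state B at pos -1, read 0 -> (B,0)->write 1,move R,goto B. Now: state=B, head=0, tape[-4..3]=01110010 (head:     ^)
Step 4: in state B at pos 0, read 0 -> (B,0)->write 1,move R,goto B. Now: state=B, head=1, tape[-4..3]=01111010 (head:      ^)
Step 5: in state B at pos 1, read 0 -> (B,0)->write 1,move R,goto B. Now: state=B, head=2, tape[-4..3]=01111110 (head:       ^)

Answer: B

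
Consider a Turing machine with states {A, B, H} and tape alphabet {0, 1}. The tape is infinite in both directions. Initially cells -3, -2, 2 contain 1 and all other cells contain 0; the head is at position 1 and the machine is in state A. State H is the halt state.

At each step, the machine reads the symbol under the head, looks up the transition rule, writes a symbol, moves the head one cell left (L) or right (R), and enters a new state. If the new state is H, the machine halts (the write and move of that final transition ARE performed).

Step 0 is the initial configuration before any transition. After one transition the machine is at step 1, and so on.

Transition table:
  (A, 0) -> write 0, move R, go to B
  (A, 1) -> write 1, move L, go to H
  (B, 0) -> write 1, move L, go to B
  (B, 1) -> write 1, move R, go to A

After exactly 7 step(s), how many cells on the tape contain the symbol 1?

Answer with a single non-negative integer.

Answer: 5

Derivation:
Step 1: in state A at pos 1, read 0 -> (A,0)->write 0,move R,goto B. Now: state=B, head=2, tape[-4..3]=01100010 (head:       ^)
Step 2: in state B at pos 2, read 1 -> (B,1)->write 1,move R,goto A. Now: state=A, head=3, tape[-4..4]=011000100 (head:        ^)
Step 3: in state A at pos 3, read 0 -> (A,0)->write 0,move R,goto B. Now: state=B, head=4, tape[-4..5]=0110001000 (head:         ^)
Step 4: in state B at pos 4, read 0 -> (B,0)->write 1,move L,goto B. Now: state=B, head=3, tape[-4..5]=0110001010 (head:        ^)
Step 5: in state B at pos 3, read 0 -> (B,0)->write 1,move L,goto B. Now: state=B, head=2, tape[-4..5]=0110001110 (head:       ^)
Step 6: in state B at pos 2, read 1 -> (B,1)->write 1,move R,goto A. Now: state=A, head=3, tape[-4..5]=0110001110 (head:        ^)
Step 7: in state A at pos 3, read 1 -> (A,1)->write 1,move L,goto H. Now: state=H, head=2, tape[-4..5]=0110001110 (head:       ^)
Cells containing 1 after step 7: {-3, -2, 2, 3, 4} -> 5 cell(s)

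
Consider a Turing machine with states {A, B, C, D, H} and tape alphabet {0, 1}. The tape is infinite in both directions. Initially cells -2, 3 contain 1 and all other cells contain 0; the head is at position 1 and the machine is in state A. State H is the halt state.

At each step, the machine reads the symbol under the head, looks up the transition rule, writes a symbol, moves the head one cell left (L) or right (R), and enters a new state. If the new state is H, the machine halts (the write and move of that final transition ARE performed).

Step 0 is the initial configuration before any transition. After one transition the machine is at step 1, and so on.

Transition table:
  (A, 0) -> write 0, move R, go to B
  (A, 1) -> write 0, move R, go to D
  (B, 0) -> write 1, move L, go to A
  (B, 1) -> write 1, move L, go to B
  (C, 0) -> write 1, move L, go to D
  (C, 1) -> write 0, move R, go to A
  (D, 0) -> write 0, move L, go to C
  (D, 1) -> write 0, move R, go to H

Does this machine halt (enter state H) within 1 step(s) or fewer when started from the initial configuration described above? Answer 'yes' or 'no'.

Step 1: in state A at pos 1, read 0 -> (A,0)->write 0,move R,goto B. Now: state=B, head=2, tape[-3..4]=01000010 (head:      ^)
After 1 step(s): state = B (not H) -> not halted within 1 -> no

Answer: no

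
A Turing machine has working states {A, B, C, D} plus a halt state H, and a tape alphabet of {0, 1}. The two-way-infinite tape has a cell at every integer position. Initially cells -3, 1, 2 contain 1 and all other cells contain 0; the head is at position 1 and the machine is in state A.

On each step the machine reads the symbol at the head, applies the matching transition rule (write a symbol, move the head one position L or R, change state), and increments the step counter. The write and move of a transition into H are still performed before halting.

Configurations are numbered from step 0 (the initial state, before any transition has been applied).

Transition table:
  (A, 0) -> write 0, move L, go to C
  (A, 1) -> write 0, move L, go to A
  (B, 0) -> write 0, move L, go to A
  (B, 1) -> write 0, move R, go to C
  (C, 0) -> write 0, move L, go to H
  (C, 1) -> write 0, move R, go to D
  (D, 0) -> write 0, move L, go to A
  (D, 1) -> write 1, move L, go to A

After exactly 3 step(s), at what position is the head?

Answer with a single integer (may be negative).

Step 1: in state A at pos 1, read 1 -> (A,1)->write 0,move L,goto A. Now: state=A, head=0, tape[-4..3]=01000010 (head:     ^)
Step 2: in state A at pos 0, read 0 -> (A,0)->write 0,move L,goto C. Now: state=C, head=-1, tape[-4..3]=01000010 (head:    ^)
Step 3: in state C at pos -1, read 0 -> (C,0)->write 0,move L,goto H. Now: state=H, head=-2, tape[-4..3]=01000010 (head:   ^)

Answer: -2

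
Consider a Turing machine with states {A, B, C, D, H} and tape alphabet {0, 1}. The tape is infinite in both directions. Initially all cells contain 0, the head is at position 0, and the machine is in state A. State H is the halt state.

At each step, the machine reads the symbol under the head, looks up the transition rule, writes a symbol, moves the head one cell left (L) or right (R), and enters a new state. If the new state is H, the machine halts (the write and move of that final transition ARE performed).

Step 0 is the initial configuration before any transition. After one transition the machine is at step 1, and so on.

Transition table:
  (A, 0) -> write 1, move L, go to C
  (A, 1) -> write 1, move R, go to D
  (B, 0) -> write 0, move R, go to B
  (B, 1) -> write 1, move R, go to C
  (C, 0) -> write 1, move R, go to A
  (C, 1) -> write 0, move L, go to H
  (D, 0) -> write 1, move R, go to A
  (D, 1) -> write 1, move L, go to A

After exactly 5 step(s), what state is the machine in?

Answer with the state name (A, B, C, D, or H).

Answer: C

Derivation:
Step 1: in state A at pos 0, read 0 -> (A,0)->write 1,move L,goto C. Now: state=C, head=-1, tape[-2..1]=0010 (head:  ^)
Step 2: in state C at pos -1, read 0 -> (C,0)->write 1,move R,goto A. Now: state=A, head=0, tape[-2..1]=0110 (head:   ^)
Step 3: in state A at pos 0, read 1 -> (A,1)->write 1,move R,goto D. Now: state=D, head=1, tape[-2..2]=01100 (head:    ^)
Step 4: in state D at pos 1, read 0 -> (D,0)->write 1,move R,goto A. Now: state=A, head=2, tape[-2..3]=011100 (head:     ^)
Step 5: in state A at pos 2, read 0 -> (A,0)->write 1,move L,goto C. Now: state=C, head=1, tape[-2..3]=011110 (head:    ^)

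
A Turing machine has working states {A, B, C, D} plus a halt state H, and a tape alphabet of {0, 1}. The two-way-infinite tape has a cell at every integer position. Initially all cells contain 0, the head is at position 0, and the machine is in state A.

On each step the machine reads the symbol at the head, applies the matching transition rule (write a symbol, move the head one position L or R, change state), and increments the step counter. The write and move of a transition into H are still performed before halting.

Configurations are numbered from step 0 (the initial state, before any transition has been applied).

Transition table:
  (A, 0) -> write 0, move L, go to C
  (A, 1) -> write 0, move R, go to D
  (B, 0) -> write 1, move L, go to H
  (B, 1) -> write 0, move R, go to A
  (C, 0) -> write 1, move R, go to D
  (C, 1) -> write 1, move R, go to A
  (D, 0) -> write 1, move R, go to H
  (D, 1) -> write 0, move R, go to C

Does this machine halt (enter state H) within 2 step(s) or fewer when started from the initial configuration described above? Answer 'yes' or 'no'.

Answer: no

Derivation:
Step 1: in state A at pos 0, read 0 -> (A,0)->write 0,move L,goto C. Now: state=C, head=-1, tape[-2..1]=0000 (head:  ^)
Step 2: in state C at pos -1, read 0 -> (C,0)->write 1,move R,goto D. Now: state=D, head=0, tape[-2..1]=0100 (head:   ^)
After 2 step(s): state = D (not H) -> not halted within 2 -> no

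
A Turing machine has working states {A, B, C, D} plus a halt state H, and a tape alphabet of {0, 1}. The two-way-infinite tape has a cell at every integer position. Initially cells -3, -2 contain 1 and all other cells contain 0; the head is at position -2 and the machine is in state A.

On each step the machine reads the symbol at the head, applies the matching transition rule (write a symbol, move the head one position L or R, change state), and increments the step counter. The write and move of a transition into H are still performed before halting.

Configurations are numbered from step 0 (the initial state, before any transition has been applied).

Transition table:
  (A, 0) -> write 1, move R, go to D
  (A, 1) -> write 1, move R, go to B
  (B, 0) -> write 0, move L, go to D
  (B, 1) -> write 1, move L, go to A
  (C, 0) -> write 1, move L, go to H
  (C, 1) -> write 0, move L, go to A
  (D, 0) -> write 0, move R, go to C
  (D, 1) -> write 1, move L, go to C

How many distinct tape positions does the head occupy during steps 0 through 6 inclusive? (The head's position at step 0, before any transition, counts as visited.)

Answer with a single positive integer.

Answer: 4

Derivation:
Step 1: in state A at pos -2, read 1 -> (A,1)->write 1,move R,goto B. Now: state=B, head=-1, tape[-4..0]=01100 (head:    ^)
Step 2: in state B at pos -1, read 0 -> (B,0)->write 0,move L,goto D. Now: state=D, head=-2, tape[-4..0]=01100 (head:   ^)
Step 3: in state D at pos -2, read 1 -> (D,1)->write 1,move L,goto C. Now: state=C, head=-3, tape[-4..0]=01100 (head:  ^)
Step 4: in state C at pos -3, read 1 -> (C,1)->write 0,move L,goto A. Now: state=A, head=-4, tape[-5..0]=000100 (head:  ^)
Step 5: in state A at pos -4, read 0 -> (A,0)->write 1,move R,goto D. Now: state=D, head=-3, tape[-5..0]=010100 (head:   ^)
Step 6: in state D at pos -3, read 0 -> (D,0)->write 0,move R,goto C. Now: state=C, head=-2, tape[-5..0]=010100 (head:    ^)
Head positions at steps 0..6: starting at -2, distinct positions visited = {-4, -3, -2, -1} -> 4 position(s)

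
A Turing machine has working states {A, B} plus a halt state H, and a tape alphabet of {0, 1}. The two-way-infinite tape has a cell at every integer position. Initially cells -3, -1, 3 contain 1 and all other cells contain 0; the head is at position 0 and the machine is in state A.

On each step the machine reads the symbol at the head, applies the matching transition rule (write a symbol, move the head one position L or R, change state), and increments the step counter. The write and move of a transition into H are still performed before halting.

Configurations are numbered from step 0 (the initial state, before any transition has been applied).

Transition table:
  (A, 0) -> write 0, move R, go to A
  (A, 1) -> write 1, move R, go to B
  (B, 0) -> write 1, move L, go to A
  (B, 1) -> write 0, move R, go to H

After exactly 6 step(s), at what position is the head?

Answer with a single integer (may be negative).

Step 1: in state A at pos 0, read 0 -> (A,0)->write 0,move R,goto A. Now: state=A, head=1, tape[-4..4]=010100010 (head:      ^)
Step 2: in state A at pos 1, read 0 -> (A,0)->write 0,move R,goto A. Now: state=A, head=2, tape[-4..4]=010100010 (head:       ^)
Step 3: in state A at pos 2, read 0 -> (A,0)->write 0,move R,goto A. Now: state=A, head=3, tape[-4..4]=010100010 (head:        ^)
Step 4: in state A at pos 3, read 1 -> (A,1)->write 1,move R,goto B. Now: state=B, head=4, tape[-4..5]=0101000100 (head:         ^)
Step 5: in state B at pos 4, read 0 -> (B,0)->write 1,move L,goto A. Now: state=A, head=3, tape[-4..5]=0101000110 (head:        ^)
Step 6: in state A at pos 3, read 1 -> (A,1)->write 1,move R,goto B. Now: state=B, head=4, tape[-4..5]=0101000110 (head:         ^)

Answer: 4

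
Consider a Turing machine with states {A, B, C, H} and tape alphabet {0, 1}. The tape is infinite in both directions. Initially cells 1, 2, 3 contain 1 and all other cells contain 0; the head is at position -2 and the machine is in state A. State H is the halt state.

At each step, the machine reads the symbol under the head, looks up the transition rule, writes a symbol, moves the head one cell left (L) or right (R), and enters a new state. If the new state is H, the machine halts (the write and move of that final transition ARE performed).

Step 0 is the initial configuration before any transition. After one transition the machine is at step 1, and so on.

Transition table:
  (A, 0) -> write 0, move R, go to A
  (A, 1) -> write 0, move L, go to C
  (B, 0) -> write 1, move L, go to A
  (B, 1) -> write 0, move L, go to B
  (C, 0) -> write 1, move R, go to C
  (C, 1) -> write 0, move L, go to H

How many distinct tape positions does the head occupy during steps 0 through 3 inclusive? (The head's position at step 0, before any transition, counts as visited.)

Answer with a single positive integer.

Step 1: in state A at pos -2, read 0 -> (A,0)->write 0,move R,goto A. Now: state=A, head=-1, tape[-3..4]=00001110 (head:   ^)
Step 2: in state A at pos -1, read 0 -> (A,0)->write 0,move R,goto A. Now: state=A, head=0, tape[-3..4]=00001110 (head:    ^)
Step 3: in state A at pos 0, read 0 -> (A,0)->write 0,move R,goto A. Now: state=A, head=1, tape[-3..4]=00001110 (head:     ^)
Head positions at steps 0..3: starting at -2, distinct positions visited = {-2, -1, 0, 1} -> 4 position(s)

Answer: 4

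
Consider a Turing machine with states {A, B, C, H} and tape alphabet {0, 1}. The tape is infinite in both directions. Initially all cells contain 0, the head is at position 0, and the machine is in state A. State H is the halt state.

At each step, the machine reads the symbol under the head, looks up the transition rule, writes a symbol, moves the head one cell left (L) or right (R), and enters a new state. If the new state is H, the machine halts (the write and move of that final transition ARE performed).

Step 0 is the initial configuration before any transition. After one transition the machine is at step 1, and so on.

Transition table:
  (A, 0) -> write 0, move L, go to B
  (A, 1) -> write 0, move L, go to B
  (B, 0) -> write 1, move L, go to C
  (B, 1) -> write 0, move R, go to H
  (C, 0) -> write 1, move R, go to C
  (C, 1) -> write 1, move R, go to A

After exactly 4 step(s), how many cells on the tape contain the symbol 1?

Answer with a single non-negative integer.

Step 1: in state A at pos 0, read 0 -> (A,0)->write 0,move L,goto B. Now: state=B, head=-1, tape[-2..1]=0000 (head:  ^)
Step 2: in state B at pos -1, read 0 -> (B,0)->write 1,move L,goto C. Now: state=C, head=-2, tape[-3..1]=00100 (head:  ^)
Step 3: in state C at pos -2, read 0 -> (C,0)->write 1,move R,goto C. Now: state=C, head=-1, tape[-3..1]=01100 (head:   ^)
Step 4: in state C at pos -1, read 1 -> (C,1)->write 1,move R,goto A. Now: state=A, head=0, tape[-3..1]=01100 (head:    ^)
Cells containing 1 after step 4: {-2, -1} -> 2 cell(s)

Answer: 2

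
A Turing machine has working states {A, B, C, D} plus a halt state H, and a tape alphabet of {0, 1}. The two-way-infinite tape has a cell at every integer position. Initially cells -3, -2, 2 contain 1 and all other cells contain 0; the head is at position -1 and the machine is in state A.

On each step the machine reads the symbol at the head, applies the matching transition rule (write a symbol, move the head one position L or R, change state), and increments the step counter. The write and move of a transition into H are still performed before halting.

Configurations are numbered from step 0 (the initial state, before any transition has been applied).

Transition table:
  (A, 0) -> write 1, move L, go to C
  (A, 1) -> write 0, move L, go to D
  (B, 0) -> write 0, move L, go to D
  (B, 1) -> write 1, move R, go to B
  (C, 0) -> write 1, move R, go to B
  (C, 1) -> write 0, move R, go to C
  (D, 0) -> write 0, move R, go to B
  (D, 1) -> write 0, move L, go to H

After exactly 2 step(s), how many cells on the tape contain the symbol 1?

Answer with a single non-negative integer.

Answer: 3

Derivation:
Step 1: in state A at pos -1, read 0 -> (A,0)->write 1,move L,goto C. Now: state=C, head=-2, tape[-4..3]=01110010 (head:   ^)
Step 2: in state C at pos -2, read 1 -> (C,1)->write 0,move R,goto C. Now: state=C, head=-1, tape[-4..3]=01010010 (head:    ^)
Cells containing 1 after step 2: {-3, -1, 2} -> 3 cell(s)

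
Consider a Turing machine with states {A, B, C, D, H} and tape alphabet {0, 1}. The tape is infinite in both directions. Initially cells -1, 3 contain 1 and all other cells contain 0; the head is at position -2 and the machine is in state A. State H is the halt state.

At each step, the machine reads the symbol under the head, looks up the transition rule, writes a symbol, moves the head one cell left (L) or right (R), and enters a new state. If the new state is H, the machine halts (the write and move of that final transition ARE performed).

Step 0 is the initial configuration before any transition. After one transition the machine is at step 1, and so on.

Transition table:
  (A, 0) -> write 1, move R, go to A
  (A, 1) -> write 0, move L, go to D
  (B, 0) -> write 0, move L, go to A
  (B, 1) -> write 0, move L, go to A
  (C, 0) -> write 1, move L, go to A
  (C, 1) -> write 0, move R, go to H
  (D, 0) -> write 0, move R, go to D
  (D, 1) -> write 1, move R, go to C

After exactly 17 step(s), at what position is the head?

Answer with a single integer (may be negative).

Step 1: in state A at pos -2, read 0 -> (A,0)->write 1,move R,goto A. Now: state=A, head=-1, tape[-3..4]=01100010 (head:   ^)
Step 2: in state A at pos -1, read 1 -> (A,1)->write 0,move L,goto D. Now: state=D, head=-2, tape[-3..4]=01000010 (head:  ^)
Step 3: in state D at pos -2, read 1 -> (D,1)->write 1,move R,goto C. Now: state=C, head=-1, tape[-3..4]=01000010 (head:   ^)
Step 4: in state C at pos -1, read 0 -> (C,0)->write 1,move L,goto A. Now: state=A, head=-2, tape[-3..4]=01100010 (head:  ^)
Step 5: in state A at pos -2, read 1 -> (A,1)->write 0,move L,goto D. Now: state=D, head=-3, tape[-4..4]=000100010 (head:  ^)
Step 6: in state D at pos -3, read 0 -> (D,0)->write 0,move R,goto D. Now: state=D, head=-2, tape[-4..4]=000100010 (head:   ^)
Step 7: in state D at pos -2, read 0 -> (D,0)->write 0,move R,goto D. Now: state=D, head=-1, tape[-4..4]=000100010 (head:    ^)
Step 8: in state D at pos -1, read 1 -> (D,1)->write 1,move R,goto C. Now: state=C, head=0, tape[-4..4]=000100010 (head:     ^)
Step 9: in state C at pos 0, read 0 -> (C,0)->write 1,move L,goto A. Now: state=A, head=-1, tape[-4..4]=000110010 (head:    ^)
Step 10: in state A at pos -1, read 1 -> (A,1)->write 0,move L,goto D. Now: state=D, head=-2, tape[-4..4]=000010010 (head:   ^)
Step 11: in state D at pos -2, read 0 -> (D,0)->write 0,move R,goto D. Now: state=D, head=-1, tape[-4..4]=000010010 (head:    ^)
Step 12: in state D at pos -1, read 0 -> (D,0)->write 0,move R,goto D. Now: state=D, head=0, tape[-4..4]=000010010 (head:     ^)
Step 13: in state D at pos 0, read 1 -> (D,1)->write 1,move R,goto C. Now: state=C, head=1, tape[-4..4]=000010010 (head:      ^)
Step 14: in state C at pos 1, read 0 -> (C,0)->write 1,move L,goto A. Now: state=A, head=0, tape[-4..4]=000011010 (head:     ^)
Step 15: in state A at pos 0, read 1 -> (A,1)->write 0,move L,goto D. Now: state=D, head=-1, tape[-4..4]=000001010 (head:    ^)
Step 16: in state D at pos -1, read 0 -> (D,0)->write 0,move R,goto D. Now: state=D, head=0, tape[-4..4]=000001010 (head:     ^)
Step 17: in state D at pos 0, read 0 -> (D,0)->write 0,move R,goto D. Now: state=D, head=1, tape[-4..4]=000001010 (head:      ^)

Answer: 1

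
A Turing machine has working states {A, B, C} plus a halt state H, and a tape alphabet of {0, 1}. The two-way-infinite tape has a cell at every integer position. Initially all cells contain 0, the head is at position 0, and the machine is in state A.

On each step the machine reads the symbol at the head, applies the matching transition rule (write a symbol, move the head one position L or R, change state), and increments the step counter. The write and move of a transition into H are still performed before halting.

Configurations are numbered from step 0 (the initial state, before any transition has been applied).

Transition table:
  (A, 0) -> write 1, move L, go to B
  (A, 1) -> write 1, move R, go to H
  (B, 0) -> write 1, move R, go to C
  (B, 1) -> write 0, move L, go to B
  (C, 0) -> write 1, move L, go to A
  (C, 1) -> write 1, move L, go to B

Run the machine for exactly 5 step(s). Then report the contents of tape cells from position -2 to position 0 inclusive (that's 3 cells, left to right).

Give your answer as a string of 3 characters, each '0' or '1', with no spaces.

Step 1: in state A at pos 0, read 0 -> (A,0)->write 1,move L,goto B. Now: state=B, head=-1, tape[-2..1]=0010 (head:  ^)
Step 2: in state B at pos -1, read 0 -> (B,0)->write 1,move R,goto C. Now: state=C, head=0, tape[-2..1]=0110 (head:   ^)
Step 3: in state C at pos 0, read 1 -> (C,1)->write 1,move L,goto B. Now: state=B, head=-1, tape[-2..1]=0110 (head:  ^)
Step 4: in state B at pos -1, read 1 -> (B,1)->write 0,move L,goto B. Now: state=B, head=-2, tape[-3..1]=00010 (head:  ^)
Step 5: in state B at pos -2, read 0 -> (B,0)->write 1,move R,goto C. Now: state=C, head=-1, tape[-3..1]=01010 (head:   ^)

Answer: 101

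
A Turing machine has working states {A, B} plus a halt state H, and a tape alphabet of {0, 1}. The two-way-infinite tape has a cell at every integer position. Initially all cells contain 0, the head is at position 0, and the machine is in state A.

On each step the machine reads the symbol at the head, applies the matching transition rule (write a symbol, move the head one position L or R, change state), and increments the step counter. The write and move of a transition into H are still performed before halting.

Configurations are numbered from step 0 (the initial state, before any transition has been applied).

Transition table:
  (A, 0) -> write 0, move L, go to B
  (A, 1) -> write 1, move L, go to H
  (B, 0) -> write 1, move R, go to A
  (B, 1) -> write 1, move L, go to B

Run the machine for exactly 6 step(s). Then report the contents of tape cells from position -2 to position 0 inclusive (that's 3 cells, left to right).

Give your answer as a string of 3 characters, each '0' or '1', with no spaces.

Step 1: in state A at pos 0, read 0 -> (A,0)->write 0,move L,goto B. Now: state=B, head=-1, tape[-2..1]=0000 (head:  ^)
Step 2: in state B at pos -1, read 0 -> (B,0)->write 1,move R,goto A. Now: state=A, head=0, tape[-2..1]=0100 (head:   ^)
Step 3: in state A at pos 0, read 0 -> (A,0)->write 0,move L,goto B. Now: state=B, head=-1, tape[-2..1]=0100 (head:  ^)
Step 4: in state B at pos -1, read 1 -> (B,1)->write 1,move L,goto B. Now: state=B, head=-2, tape[-3..1]=00100 (head:  ^)
Step 5: in state B at pos -2, read 0 -> (B,0)->write 1,move R,goto A. Now: state=A, head=-1, tape[-3..1]=01100 (head:   ^)
Step 6: in state A at pos -1, read 1 -> (A,1)->write 1,move L,goto H. Now: state=H, head=-2, tape[-3..1]=01100 (head:  ^)

Answer: 110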